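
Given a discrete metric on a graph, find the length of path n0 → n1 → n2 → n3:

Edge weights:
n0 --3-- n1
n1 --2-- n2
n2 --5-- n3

Arc length = 3 + 2 + 5 = 10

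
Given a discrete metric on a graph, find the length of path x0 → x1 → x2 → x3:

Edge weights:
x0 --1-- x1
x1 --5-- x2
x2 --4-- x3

Arc length = 1 + 5 + 4 = 10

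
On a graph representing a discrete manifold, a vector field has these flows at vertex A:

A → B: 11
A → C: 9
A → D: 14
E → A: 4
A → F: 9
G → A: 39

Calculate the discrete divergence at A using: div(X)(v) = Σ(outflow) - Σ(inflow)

Divergence = sum of outgoing flows = 11 + 9 + 14 + (-4) + 9 + (-39) = 0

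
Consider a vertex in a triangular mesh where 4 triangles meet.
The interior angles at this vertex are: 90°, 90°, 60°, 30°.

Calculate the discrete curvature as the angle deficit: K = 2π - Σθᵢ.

Sum of angles = 270°. K = 360° - 270° = 90°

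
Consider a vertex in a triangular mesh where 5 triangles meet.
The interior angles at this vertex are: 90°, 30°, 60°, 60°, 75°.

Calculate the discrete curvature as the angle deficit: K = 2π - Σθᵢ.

Sum of angles = 315°. K = 360° - 315° = 45°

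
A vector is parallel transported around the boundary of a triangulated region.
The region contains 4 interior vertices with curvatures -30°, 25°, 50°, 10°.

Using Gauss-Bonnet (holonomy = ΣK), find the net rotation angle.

Holonomy = total enclosed curvature = (-30°) + 25° + 50° + 10° = 55°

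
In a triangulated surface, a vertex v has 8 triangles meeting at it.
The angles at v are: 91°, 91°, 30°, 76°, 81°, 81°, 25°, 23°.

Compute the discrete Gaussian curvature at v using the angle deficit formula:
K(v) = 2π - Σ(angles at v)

Sum of angles = 498°. K = 360° - 498° = -138° = -23π/30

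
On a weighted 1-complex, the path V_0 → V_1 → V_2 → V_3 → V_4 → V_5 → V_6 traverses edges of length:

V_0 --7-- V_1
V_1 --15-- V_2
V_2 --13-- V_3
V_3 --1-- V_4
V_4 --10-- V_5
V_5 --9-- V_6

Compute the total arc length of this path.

Arc length = 7 + 15 + 13 + 1 + 10 + 9 = 55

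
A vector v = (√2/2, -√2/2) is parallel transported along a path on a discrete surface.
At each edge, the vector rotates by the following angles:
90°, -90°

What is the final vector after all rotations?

Total rotation: 90° + (-90°) = 0°. Final vector: (0.7071, -0.7071)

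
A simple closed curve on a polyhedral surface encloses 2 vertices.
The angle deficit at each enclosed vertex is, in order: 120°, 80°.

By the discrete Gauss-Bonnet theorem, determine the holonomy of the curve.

Holonomy = total enclosed curvature = 120° + 80° = 200°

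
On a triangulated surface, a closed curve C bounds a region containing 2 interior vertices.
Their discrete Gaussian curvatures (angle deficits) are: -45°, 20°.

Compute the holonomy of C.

Holonomy = total enclosed curvature = (-45°) + 20° = -25°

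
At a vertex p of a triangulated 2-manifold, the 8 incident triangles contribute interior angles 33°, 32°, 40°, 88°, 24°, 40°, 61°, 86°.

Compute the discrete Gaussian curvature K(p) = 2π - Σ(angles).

Sum of angles = 404°. K = 360° - 404° = -44° = -11π/45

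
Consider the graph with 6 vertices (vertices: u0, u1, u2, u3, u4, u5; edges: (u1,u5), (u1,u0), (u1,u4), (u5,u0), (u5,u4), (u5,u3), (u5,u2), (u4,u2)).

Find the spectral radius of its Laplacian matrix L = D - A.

Degrees: deg(u0) = 2, deg(u1) = 3, deg(u2) = 2, deg(u3) = 1, deg(u4) = 3, deg(u5) = 5.
L = D − A with rows/columns ordered (u0, u1, u2, u3, u4, u5):
  [ 2, -1,  0,  0,  0, -1]
  [-1,  3,  0,  0, -1, -1]
  [ 0,  0,  2,  0, -1, -1]
  [ 0,  0,  0,  1,  0, -1]
  [ 0, -1, -1,  0,  3, -1]
  [-1, -1, -1, -1, -1,  5]
Characteristic polynomial: det(λI − L) = λ(λ − 1)(λ² − 6λ + 7)(λ − 3)(λ − 6).
Roots: λ = 0; (λ − 1) = 0 ⇒ λ = 1; (λ² − 6λ + 7) = 0 ⇒ λ = 3 ± √2 ≈ 1.5858, 4.4142; (λ − 3) = 0 ⇒ λ = 3; (λ − 6) = 0 ⇒ λ = 6.
(Check: the roots sum (with multiplicity) to 16, matching trace L = Σdeg = 2·8 = 16.)
Laplacian eigenvalues: [0.0, 1.0, 1.5858, 3.0, 4.4142, 6.0]. Largest eigenvalue (spectral radius) = 6.0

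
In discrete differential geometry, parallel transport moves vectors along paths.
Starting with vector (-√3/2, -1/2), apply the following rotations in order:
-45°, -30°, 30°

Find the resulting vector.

Total rotation: (-45°) + (-30°) + 30° = -45°. Final vector: (-0.9659, 0.2588)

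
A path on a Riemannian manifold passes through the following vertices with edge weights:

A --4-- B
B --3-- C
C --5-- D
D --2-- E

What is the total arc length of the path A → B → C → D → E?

Arc length = 4 + 3 + 5 + 2 = 14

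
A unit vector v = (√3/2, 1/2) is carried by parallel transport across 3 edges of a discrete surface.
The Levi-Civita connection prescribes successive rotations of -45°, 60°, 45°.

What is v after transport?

Total rotation: (-45°) + 60° + 45° = 60°. Final vector: (0, 1)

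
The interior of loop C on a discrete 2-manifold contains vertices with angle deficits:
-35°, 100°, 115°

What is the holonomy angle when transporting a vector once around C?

Holonomy = total enclosed curvature = (-35°) + 100° + 115° = 180°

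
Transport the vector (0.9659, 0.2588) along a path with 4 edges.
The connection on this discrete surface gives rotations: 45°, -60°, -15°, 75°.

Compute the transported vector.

Total rotation: 45° + (-60°) + (-15°) + 75° = 45°. Final vector: (0.5000, 0.8660)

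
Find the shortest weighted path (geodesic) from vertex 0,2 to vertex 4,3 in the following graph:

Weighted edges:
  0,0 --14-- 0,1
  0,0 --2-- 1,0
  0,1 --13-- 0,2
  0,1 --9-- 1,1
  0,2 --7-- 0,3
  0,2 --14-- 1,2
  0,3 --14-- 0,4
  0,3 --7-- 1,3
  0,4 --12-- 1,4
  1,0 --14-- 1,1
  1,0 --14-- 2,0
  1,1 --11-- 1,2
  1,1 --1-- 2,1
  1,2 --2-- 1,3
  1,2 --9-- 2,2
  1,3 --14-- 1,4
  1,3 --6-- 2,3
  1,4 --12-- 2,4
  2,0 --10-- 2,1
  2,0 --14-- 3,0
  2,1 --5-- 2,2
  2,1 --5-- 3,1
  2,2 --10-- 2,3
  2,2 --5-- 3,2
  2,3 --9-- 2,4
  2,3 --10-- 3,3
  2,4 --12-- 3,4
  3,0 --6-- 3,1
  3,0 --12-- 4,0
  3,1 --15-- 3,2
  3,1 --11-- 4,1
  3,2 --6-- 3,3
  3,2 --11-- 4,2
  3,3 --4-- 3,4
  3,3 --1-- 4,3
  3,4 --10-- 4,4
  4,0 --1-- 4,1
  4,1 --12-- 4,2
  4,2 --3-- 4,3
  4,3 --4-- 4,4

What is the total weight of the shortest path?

Shortest path: 0,2 → 0,3 → 1,3 → 2,3 → 3,3 → 4,3, total weight = 31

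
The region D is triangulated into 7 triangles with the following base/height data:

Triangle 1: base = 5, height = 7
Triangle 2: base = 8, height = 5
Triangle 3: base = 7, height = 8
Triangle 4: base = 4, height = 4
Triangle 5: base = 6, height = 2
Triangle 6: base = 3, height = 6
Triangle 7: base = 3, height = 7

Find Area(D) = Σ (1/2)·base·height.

(1/2)×5×7 + (1/2)×8×5 + (1/2)×7×8 + (1/2)×4×4 + (1/2)×6×2 + (1/2)×3×6 + (1/2)×3×7 = 99.0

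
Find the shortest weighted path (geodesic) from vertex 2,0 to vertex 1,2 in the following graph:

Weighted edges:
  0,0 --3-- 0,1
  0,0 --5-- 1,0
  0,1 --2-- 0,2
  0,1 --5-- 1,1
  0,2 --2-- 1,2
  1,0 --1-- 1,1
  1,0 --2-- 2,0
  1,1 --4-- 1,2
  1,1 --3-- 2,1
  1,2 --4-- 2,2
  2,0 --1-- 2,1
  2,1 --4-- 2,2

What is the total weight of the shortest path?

Shortest path: 2,0 → 1,0 → 1,1 → 1,2, total weight = 7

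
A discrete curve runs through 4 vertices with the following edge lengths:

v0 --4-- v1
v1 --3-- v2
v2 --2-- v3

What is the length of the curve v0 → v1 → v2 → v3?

Arc length = 4 + 3 + 2 = 9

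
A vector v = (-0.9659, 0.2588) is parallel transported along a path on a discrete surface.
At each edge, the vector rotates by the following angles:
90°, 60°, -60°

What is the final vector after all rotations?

Total rotation: 90° + 60° + (-60°) = 90°. Final vector: (-0.2588, -0.9659)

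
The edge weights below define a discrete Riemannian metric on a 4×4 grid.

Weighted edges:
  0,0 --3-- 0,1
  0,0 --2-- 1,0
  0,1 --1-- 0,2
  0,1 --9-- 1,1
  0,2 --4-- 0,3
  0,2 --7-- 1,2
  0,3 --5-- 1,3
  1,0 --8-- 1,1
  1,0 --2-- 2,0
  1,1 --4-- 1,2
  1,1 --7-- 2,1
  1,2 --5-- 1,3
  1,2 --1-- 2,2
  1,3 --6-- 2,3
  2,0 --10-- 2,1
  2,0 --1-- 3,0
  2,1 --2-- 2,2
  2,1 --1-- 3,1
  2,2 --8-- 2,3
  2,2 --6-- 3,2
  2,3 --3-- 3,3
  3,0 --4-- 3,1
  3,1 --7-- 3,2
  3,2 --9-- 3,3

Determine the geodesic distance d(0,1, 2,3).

Shortest path: 0,1 → 0,2 → 0,3 → 1,3 → 2,3, total weight = 16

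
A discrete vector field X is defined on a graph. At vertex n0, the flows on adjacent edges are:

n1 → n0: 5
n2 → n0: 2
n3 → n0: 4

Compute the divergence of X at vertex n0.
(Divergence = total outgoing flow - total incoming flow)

Divergence = sum of outgoing flows = (-5) + (-2) + (-4) = -11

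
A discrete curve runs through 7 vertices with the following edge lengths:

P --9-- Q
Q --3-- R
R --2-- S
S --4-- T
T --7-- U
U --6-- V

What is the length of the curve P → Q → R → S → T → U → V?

Arc length = 9 + 3 + 2 + 4 + 7 + 6 = 31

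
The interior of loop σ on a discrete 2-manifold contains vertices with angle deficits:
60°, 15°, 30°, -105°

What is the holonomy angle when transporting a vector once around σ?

Holonomy = total enclosed curvature = 60° + 15° + 30° + (-105°) = 0°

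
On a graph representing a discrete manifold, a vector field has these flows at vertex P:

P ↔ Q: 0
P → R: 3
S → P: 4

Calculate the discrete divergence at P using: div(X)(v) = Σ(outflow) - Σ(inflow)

Divergence = sum of outgoing flows = 0 + 3 + (-4) = -1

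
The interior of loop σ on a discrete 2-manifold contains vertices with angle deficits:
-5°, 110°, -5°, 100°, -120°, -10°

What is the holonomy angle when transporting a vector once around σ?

Holonomy = total enclosed curvature = (-5°) + 110° + (-5°) + 100° + (-120°) + (-10°) = 70°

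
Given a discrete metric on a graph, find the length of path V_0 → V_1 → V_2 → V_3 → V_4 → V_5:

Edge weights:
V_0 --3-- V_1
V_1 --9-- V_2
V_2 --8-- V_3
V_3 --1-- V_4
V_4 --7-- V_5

Arc length = 3 + 9 + 8 + 1 + 7 = 28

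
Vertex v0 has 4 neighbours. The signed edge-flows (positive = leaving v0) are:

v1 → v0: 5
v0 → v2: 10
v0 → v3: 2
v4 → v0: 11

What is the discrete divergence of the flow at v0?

Divergence = sum of outgoing flows = (-5) + 10 + 2 + (-11) = -4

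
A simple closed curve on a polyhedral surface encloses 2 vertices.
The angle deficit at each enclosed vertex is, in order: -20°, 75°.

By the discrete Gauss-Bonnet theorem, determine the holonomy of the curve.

Holonomy = total enclosed curvature = (-20°) + 75° = 55°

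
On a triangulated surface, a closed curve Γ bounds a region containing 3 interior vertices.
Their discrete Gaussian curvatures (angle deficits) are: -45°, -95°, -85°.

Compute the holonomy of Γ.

Holonomy = total enclosed curvature = (-45°) + (-95°) + (-85°) = -225°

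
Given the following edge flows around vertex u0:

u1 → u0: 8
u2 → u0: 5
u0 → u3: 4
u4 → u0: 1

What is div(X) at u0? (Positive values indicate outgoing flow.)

Divergence = sum of outgoing flows = (-8) + (-5) + 4 + (-1) = -10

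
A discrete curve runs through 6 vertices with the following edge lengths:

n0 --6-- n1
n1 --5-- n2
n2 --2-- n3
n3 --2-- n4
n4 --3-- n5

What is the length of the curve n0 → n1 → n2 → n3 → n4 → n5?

Arc length = 6 + 5 + 2 + 2 + 3 = 18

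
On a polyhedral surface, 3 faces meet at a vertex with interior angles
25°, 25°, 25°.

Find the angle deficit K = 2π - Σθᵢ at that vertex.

Sum of angles = 75°. K = 360° - 75° = 285° = 19π/12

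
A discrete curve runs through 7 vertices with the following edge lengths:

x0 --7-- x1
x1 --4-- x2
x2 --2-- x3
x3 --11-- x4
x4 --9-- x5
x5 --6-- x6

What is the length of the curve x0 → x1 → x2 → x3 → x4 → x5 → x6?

Arc length = 7 + 4 + 2 + 11 + 9 + 6 = 39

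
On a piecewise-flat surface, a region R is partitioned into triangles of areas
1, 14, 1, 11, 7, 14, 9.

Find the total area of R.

1 + 14 + 1 + 11 + 7 + 14 + 9 = 57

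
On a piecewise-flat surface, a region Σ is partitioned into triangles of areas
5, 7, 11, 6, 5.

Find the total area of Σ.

5 + 7 + 11 + 6 + 5 = 34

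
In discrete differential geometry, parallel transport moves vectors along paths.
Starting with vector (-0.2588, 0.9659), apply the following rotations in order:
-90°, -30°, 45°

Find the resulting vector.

Total rotation: (-90°) + (-30°) + 45° = -75°. Final vector: (0.8660, 0.5000)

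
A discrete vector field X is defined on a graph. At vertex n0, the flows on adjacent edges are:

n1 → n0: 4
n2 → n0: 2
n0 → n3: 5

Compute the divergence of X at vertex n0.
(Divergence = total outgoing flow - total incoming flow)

Divergence = sum of outgoing flows = (-4) + (-2) + 5 = -1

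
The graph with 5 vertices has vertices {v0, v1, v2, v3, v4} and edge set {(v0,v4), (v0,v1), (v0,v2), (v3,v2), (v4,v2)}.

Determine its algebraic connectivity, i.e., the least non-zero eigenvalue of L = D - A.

Degrees: deg(v0) = 3, deg(v1) = 1, deg(v2) = 3, deg(v3) = 1, deg(v4) = 2.
L = D − A with rows/columns ordered (v0, v1, v2, v3, v4):
  [ 3, -1, -1,  0, -1]
  [-1,  1,  0,  0,  0]
  [-1,  0,  3, -1, -1]
  [ 0,  0, -1,  1,  0]
  [-1,  0, -1,  0,  2]
Characteristic polynomial: det(λI − L) = λ(λ² − 5λ + 3)(λ² − 5λ + 5).
Roots: λ = 0; (λ² − 5λ + 3) = 0 ⇒ λ = (5 ± √13)/2 ≈ 0.6972, 4.3028; (λ² − 5λ + 5) = 0 ⇒ λ = (5 ± √5)/2 ≈ 1.382, 3.618.
(Check: the roots sum (with multiplicity) to 10, matching trace L = Σdeg = 2·5 = 10.)
Laplacian eigenvalues: [0.0, 0.6972, 1.382, 3.618, 4.3028]. Algebraic connectivity (smallest non-zero eigenvalue) = 0.6972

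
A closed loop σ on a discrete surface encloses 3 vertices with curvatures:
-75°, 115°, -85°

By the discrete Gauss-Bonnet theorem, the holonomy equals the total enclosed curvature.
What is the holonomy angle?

Holonomy = total enclosed curvature = (-75°) + 115° + (-85°) = -45°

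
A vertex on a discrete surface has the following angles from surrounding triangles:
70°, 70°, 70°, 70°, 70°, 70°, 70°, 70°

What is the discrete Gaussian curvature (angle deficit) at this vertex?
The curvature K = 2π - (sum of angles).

Sum of angles = 560°. K = 360° - 560° = -200° = -10π/9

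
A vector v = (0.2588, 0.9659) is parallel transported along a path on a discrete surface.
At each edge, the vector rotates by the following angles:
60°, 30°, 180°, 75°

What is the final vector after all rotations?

Total rotation: 60° + 30° + 180° + 75° = 345° ≡ -15° (mod 360°). Final vector: (0.5000, 0.8660)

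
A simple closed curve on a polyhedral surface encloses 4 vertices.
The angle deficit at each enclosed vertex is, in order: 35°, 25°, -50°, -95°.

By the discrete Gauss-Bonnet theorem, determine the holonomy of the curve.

Holonomy = total enclosed curvature = 35° + 25° + (-50°) + (-95°) = -85°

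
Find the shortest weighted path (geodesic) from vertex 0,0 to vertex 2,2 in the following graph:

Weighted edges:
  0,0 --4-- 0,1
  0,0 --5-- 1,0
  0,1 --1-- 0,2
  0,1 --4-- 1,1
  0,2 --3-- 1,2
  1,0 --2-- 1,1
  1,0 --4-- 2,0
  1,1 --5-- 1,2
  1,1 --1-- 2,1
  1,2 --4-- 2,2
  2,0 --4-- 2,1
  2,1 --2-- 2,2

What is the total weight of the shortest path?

Shortest path: 0,0 → 1,0 → 1,1 → 2,1 → 2,2, total weight = 10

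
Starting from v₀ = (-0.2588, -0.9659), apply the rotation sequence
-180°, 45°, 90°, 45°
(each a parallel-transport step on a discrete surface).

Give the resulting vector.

Total rotation: (-180°) + 45° + 90° + 45° = 0°. Final vector: (-0.2588, -0.9659)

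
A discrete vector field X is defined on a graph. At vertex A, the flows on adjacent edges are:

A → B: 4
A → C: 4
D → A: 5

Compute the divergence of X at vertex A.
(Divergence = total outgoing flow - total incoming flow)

Divergence = sum of outgoing flows = 4 + 4 + (-5) = 3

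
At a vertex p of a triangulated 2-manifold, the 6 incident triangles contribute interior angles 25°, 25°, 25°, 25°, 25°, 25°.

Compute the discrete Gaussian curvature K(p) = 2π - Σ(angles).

Sum of angles = 150°. K = 360° - 150° = 210° = 7π/6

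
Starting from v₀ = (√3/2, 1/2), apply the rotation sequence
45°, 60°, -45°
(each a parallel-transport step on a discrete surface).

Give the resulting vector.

Total rotation: 45° + 60° + (-45°) = 60°. Final vector: (0, 1)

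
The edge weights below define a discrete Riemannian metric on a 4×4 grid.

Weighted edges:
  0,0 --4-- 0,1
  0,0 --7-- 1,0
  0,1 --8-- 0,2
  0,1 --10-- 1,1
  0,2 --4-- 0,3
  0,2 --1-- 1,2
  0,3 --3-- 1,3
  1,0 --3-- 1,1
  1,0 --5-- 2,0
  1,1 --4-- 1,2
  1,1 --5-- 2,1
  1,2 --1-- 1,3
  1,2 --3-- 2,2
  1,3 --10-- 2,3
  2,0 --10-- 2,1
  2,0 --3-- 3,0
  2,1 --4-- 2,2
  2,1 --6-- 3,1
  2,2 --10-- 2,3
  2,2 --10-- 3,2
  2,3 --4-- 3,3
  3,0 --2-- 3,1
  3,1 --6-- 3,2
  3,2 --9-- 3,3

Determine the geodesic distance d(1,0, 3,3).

Shortest path: 1,0 → 1,1 → 1,2 → 1,3 → 2,3 → 3,3, total weight = 22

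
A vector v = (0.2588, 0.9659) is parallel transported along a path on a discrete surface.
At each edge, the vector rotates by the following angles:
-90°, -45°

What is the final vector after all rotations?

Total rotation: (-90°) + (-45°) = -135°. Final vector: (0.5000, -0.8660)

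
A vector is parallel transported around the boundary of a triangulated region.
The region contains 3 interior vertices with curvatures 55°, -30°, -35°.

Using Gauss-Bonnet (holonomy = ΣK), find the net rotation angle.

Holonomy = total enclosed curvature = 55° + (-30°) + (-35°) = -10°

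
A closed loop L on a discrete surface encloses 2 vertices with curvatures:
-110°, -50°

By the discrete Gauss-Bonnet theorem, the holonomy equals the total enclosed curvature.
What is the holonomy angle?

Holonomy = total enclosed curvature = (-110°) + (-50°) = -160°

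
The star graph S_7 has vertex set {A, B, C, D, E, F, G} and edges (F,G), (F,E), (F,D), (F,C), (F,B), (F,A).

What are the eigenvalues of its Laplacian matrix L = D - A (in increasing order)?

The star S_7 is the complete bipartite graph K_{1,6} (one hub of degree 6, 6 leaves of degree 1). The Laplacian spectrum of K_{p,q} is 0, p (multiplicity q−1), q (multiplicity p−1), p+q. With p = 1, q = 6: 0 once, 1 with multiplicity 5, and 7 once. (Check: trace L = sum of degrees = 12 = 5·1 + 7.)
Laplacian eigenvalues (increasing order): [0.0, 1.0, 1.0, 1.0, 1.0, 1.0, 7.0]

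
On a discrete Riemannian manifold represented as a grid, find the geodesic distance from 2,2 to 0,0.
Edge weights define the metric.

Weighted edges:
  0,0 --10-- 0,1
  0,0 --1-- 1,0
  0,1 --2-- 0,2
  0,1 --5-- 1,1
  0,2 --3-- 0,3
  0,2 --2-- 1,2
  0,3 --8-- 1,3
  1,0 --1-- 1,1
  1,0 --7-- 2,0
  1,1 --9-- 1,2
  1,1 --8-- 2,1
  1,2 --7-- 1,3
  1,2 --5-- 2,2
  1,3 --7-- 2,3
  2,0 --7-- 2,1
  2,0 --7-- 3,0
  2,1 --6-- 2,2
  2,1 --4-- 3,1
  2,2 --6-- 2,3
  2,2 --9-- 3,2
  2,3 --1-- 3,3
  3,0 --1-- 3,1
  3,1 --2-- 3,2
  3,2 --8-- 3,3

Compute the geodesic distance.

Shortest path: 2,2 → 1,2 → 1,1 → 1,0 → 0,0, total weight = 16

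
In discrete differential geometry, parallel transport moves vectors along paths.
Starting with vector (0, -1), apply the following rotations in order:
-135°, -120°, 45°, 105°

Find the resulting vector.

Total rotation: (-135°) + (-120°) + 45° + 105° = -105°. Final vector: (-0.9659, 0.2588)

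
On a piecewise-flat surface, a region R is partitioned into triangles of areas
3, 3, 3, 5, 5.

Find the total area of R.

3 + 3 + 3 + 5 + 5 = 19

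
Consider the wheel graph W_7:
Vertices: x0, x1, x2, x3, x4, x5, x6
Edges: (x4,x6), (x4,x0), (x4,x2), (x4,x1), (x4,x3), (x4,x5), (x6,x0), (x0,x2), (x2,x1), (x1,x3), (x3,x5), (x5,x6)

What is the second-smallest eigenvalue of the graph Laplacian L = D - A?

The wheel W_7 is the join K_1 ∨ C_6 (a hub joined to every vertex of a cycle of length 6). For a join G ∨ H (G on p vertices, H on q vertices) the Laplacian spectrum is 0, p+q, the eigenvalues of L(G) other than one 0 each shifted by +q, and the eigenvalues of L(H) other than one 0 each shifted by +p. With G = K_1 (p = 1, nothing left after dropping its 0) and H = C_6 (q = 6, eigenvalues 2 − 2cos(2πk/6), k = 0, …, 5; drop k = 0), the spectrum of W_7 is 0, 7, and 1 + (2 − 2cos(2πk/6)) = 3 − 2cos(2πk/6) for k = 1, …, 5:
k=1: 3 − 2cos(π/3) = 2.0; k=2: 3 − 2cos(2π/3) = 4.0; k=3: 3 − 2cos(π) = 5.0; k=4: 3 − 2cos(4π/3) = 4.0; k=5: 3 − 2cos(5π/3) = 2.0.
Laplacian eigenvalues: [0.0, 2.0, 2.0, 4.0, 4.0, 5.0, 7.0]. Algebraic connectivity (smallest non-zero eigenvalue) = 2.0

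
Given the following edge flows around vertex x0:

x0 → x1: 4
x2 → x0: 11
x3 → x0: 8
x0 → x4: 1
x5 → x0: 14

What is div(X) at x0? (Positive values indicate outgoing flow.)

Divergence = sum of outgoing flows = 4 + (-11) + (-8) + 1 + (-14) = -28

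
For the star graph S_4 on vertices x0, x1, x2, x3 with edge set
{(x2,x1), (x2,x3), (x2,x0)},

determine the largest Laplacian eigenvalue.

The star S_4 is the complete bipartite graph K_{1,3} (one hub of degree 3, 3 leaves of degree 1). The Laplacian spectrum of K_{p,q} is 0, p (multiplicity q−1), q (multiplicity p−1), p+q. With p = 1, q = 3: 0 once, 1 with multiplicity 2, and 4 once. (Check: trace L = sum of degrees = 6 = 2·1 + 4.)
Laplacian eigenvalues: [0.0, 1.0, 1.0, 4.0]. Largest eigenvalue (spectral radius) = 4.0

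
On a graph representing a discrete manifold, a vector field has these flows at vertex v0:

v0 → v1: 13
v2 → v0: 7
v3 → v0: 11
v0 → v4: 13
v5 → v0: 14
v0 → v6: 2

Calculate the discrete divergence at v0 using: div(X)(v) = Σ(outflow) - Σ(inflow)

Divergence = sum of outgoing flows = 13 + (-7) + (-11) + 13 + (-14) + 2 = -4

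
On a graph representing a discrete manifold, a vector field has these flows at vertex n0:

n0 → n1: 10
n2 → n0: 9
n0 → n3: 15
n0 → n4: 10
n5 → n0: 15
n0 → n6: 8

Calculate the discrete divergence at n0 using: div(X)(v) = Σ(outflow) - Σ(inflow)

Divergence = sum of outgoing flows = 10 + (-9) + 15 + 10 + (-15) + 8 = 19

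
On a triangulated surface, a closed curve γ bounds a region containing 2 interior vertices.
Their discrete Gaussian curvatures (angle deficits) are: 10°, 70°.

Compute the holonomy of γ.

Holonomy = total enclosed curvature = 10° + 70° = 80°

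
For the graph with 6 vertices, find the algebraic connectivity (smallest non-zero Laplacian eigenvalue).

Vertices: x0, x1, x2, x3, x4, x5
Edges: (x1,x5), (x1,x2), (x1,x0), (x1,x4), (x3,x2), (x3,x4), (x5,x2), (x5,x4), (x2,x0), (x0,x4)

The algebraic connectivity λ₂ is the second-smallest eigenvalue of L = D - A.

Degrees: deg(x0) = 3, deg(x1) = 4, deg(x2) = 4, deg(x3) = 2, deg(x4) = 4, deg(x5) = 3.
L = D − A with rows/columns ordered (x0, x1, x2, x3, x4, x5):
  [ 3, -1, -1,  0, -1,  0]
  [-1,  4, -1,  0, -1, -1]
  [-1, -1,  4, -1,  0, -1]
  [ 0,  0, -1,  2, -1,  0]
  [-1, -1,  0, -1,  4, -1]
  [ 0, -1, -1,  0, -1,  3]
Characteristic polynomial: det(λI − L) = λ(λ − 2)(λ − 3)(λ − 4)(λ − 5)(λ − 6).
Roots: λ = 0; (λ − 2) = 0 ⇒ λ = 2; (λ − 3) = 0 ⇒ λ = 3; (λ − 4) = 0 ⇒ λ = 4; (λ − 5) = 0 ⇒ λ = 5; (λ − 6) = 0 ⇒ λ = 6.
(Check: the roots sum (with multiplicity) to 20, matching trace L = Σdeg = 2·10 = 20.)
Laplacian eigenvalues: [0.0, 2.0, 3.0, 4.0, 5.0, 6.0]. Algebraic connectivity (smallest non-zero eigenvalue) = 2.0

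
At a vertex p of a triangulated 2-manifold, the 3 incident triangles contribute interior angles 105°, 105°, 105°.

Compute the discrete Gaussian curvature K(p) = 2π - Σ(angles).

Sum of angles = 315°. K = 360° - 315° = 45°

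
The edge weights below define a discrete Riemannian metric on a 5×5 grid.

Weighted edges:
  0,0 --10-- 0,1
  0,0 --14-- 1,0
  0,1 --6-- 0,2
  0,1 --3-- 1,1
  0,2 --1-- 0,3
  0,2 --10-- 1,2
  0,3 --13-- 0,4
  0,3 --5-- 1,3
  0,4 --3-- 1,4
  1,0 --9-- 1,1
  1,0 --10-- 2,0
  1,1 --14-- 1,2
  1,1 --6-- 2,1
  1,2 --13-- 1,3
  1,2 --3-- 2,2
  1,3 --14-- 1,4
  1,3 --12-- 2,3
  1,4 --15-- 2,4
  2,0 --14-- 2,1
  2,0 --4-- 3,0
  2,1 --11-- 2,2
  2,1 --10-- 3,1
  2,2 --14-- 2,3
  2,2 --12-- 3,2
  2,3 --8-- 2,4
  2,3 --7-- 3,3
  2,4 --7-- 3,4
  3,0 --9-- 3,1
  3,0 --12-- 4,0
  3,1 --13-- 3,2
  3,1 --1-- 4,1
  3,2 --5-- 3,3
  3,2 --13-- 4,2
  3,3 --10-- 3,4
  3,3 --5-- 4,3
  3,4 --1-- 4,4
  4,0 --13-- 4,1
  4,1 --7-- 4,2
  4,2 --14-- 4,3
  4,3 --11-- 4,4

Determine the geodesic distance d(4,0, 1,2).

Shortest path: 4,0 → 4,1 → 3,1 → 2,1 → 2,2 → 1,2, total weight = 38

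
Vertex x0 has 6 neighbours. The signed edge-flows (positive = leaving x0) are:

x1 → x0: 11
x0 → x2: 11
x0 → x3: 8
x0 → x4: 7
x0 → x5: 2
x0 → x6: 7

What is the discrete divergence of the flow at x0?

Divergence = sum of outgoing flows = (-11) + 11 + 8 + 7 + 2 + 7 = 24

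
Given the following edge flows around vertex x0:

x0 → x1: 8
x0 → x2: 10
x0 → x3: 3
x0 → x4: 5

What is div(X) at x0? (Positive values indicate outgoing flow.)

Divergence = sum of outgoing flows = 8 + 10 + 3 + 5 = 26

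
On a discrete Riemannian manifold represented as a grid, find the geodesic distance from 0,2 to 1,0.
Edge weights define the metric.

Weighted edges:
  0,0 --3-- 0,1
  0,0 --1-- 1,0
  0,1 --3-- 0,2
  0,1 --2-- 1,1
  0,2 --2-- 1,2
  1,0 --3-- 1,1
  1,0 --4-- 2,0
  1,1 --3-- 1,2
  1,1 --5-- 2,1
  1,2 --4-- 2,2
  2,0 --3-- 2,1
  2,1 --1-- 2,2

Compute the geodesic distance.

Shortest path: 0,2 → 0,1 → 0,0 → 1,0, total weight = 7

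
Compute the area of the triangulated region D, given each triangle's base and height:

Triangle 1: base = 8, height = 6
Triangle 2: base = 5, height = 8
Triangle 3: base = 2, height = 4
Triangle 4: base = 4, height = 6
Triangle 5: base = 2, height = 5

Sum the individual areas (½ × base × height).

(1/2)×8×6 + (1/2)×5×8 + (1/2)×2×4 + (1/2)×4×6 + (1/2)×2×5 = 65.0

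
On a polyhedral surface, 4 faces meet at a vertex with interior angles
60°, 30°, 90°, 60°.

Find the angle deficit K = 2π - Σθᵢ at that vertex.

Sum of angles = 240°. K = 360° - 240° = 120° = 2π/3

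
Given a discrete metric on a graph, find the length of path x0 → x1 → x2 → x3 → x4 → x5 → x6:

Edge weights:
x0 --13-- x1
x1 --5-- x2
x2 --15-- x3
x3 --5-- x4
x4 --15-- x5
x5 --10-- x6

Arc length = 13 + 5 + 15 + 5 + 15 + 10 = 63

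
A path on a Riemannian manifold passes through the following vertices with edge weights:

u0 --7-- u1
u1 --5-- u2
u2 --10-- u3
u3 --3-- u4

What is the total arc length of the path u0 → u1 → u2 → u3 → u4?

Arc length = 7 + 5 + 10 + 3 = 25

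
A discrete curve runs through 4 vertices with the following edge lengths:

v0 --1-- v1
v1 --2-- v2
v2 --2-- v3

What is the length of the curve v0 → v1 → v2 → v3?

Arc length = 1 + 2 + 2 = 5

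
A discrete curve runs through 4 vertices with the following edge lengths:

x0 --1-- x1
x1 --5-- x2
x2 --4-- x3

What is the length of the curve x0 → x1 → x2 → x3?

Arc length = 1 + 5 + 4 = 10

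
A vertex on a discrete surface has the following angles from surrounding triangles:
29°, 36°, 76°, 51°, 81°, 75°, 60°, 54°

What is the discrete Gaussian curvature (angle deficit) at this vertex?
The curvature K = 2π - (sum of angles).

Sum of angles = 462°. K = 360° - 462° = -102° = -17π/30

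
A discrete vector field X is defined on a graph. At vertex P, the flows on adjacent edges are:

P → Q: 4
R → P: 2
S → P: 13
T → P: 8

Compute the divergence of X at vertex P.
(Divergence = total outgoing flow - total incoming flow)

Divergence = sum of outgoing flows = 4 + (-2) + (-13) + (-8) = -19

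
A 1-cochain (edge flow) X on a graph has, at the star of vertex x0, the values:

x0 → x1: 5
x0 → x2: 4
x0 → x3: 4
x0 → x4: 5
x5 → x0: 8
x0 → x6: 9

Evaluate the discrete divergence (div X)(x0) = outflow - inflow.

Divergence = sum of outgoing flows = 5 + 4 + 4 + 5 + (-8) + 9 = 19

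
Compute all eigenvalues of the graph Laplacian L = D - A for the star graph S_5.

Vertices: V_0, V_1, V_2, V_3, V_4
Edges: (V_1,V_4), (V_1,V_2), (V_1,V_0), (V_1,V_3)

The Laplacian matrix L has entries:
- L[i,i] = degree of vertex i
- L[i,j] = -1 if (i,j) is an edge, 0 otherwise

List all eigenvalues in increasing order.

The star S_5 is the complete bipartite graph K_{1,4} (one hub of degree 4, 4 leaves of degree 1). The Laplacian spectrum of K_{p,q} is 0, p (multiplicity q−1), q (multiplicity p−1), p+q. With p = 1, q = 4: 0 once, 1 with multiplicity 3, and 5 once. (Check: trace L = sum of degrees = 8 = 3·1 + 5.)
Laplacian eigenvalues (increasing order): [0.0, 1.0, 1.0, 1.0, 5.0]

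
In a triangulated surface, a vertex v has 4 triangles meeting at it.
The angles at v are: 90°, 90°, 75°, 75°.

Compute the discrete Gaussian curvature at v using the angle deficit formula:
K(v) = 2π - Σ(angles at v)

Sum of angles = 330°. K = 360° - 330° = 30° = π/6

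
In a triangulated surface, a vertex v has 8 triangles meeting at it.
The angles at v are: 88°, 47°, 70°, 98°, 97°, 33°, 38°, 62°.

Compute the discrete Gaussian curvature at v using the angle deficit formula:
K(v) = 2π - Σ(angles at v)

Sum of angles = 533°. K = 360° - 533° = -173° = -173π/180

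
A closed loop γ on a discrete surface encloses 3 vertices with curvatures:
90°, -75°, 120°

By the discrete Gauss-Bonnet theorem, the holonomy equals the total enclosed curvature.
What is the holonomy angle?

Holonomy = total enclosed curvature = 90° + (-75°) + 120° = 135°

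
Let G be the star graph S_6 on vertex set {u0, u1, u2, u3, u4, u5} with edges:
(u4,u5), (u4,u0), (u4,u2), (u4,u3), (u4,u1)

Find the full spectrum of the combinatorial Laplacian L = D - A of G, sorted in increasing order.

The star S_6 is the complete bipartite graph K_{1,5} (one hub of degree 5, 5 leaves of degree 1). The Laplacian spectrum of K_{p,q} is 0, p (multiplicity q−1), q (multiplicity p−1), p+q. With p = 1, q = 5: 0 once, 1 with multiplicity 4, and 6 once. (Check: trace L = sum of degrees = 10 = 4·1 + 6.)
Laplacian eigenvalues (increasing order): [0.0, 1.0, 1.0, 1.0, 1.0, 6.0]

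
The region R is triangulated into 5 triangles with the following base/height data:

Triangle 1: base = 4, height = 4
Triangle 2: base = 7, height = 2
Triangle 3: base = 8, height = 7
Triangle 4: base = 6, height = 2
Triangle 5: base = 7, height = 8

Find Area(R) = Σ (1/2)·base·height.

(1/2)×4×4 + (1/2)×7×2 + (1/2)×8×7 + (1/2)×6×2 + (1/2)×7×8 = 77.0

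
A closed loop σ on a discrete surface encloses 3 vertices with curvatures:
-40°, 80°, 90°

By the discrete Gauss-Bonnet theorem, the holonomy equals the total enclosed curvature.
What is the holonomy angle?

Holonomy = total enclosed curvature = (-40°) + 80° + 90° = 130°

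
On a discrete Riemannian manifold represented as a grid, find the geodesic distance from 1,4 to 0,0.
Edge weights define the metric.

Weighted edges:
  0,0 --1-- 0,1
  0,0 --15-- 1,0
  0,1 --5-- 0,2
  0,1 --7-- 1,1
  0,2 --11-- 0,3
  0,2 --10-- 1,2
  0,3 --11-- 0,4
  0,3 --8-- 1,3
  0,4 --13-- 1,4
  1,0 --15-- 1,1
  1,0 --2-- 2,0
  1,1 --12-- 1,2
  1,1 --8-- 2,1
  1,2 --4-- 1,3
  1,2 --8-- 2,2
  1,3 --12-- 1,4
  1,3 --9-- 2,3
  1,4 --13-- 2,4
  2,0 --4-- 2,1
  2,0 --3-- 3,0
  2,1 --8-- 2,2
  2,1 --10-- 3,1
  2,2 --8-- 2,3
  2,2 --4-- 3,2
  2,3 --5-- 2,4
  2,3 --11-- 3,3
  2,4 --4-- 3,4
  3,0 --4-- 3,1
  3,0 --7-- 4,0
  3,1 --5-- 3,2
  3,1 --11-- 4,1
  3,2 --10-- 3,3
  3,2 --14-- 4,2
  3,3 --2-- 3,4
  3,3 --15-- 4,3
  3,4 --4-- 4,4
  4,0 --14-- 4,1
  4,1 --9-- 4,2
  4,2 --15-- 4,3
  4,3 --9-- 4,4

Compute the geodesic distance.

Shortest path: 1,4 → 1,3 → 1,2 → 0,2 → 0,1 → 0,0, total weight = 32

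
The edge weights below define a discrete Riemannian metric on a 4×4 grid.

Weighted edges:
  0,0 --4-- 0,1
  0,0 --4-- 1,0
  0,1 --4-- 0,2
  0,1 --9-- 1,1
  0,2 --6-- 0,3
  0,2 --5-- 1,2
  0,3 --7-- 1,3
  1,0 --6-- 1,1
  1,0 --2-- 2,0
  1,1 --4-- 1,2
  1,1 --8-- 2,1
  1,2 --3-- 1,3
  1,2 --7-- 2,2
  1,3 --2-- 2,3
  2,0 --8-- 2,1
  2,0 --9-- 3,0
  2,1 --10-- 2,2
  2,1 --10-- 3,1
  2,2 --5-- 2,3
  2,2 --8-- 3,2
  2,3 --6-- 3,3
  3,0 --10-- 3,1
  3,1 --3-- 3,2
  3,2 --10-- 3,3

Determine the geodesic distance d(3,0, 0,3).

Shortest path: 3,0 → 2,0 → 1,0 → 0,0 → 0,1 → 0,2 → 0,3, total weight = 29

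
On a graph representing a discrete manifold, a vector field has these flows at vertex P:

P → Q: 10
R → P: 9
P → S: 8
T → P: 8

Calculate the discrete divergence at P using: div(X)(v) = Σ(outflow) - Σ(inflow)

Divergence = sum of outgoing flows = 10 + (-9) + 8 + (-8) = 1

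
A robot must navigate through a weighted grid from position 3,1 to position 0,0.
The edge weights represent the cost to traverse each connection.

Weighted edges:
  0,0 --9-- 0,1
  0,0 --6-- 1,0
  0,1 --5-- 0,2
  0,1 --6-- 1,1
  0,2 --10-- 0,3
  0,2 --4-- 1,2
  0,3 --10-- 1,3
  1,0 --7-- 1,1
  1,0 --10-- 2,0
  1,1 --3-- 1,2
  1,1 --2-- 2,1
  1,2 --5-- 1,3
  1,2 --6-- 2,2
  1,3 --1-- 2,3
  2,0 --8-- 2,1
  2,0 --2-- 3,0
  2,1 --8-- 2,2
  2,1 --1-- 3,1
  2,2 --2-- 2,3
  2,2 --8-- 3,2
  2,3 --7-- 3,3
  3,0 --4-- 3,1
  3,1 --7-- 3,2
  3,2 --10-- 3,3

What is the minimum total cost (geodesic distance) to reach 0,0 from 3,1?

Shortest path: 3,1 → 2,1 → 1,1 → 1,0 → 0,0, total weight = 16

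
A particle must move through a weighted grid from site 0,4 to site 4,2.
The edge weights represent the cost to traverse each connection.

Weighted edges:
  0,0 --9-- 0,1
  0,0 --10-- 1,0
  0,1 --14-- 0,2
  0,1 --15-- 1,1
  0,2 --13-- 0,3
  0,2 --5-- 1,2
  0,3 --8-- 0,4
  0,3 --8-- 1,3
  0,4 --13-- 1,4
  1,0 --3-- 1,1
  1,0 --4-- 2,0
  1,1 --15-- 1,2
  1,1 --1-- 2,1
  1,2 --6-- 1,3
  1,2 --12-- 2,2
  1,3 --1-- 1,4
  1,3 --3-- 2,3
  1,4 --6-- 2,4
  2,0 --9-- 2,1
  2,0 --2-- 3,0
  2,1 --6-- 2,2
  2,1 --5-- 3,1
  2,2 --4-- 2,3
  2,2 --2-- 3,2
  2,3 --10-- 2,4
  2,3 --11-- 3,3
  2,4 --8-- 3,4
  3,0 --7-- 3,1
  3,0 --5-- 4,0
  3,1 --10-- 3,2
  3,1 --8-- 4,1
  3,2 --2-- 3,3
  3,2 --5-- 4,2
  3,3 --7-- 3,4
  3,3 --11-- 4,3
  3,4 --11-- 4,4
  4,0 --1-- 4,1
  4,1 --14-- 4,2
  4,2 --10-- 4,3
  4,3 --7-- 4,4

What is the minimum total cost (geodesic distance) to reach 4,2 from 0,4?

Shortest path: 0,4 → 1,4 → 1,3 → 2,3 → 2,2 → 3,2 → 4,2, total weight = 28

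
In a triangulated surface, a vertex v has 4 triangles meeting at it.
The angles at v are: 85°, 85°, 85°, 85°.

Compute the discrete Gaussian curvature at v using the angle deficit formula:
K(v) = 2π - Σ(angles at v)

Sum of angles = 340°. K = 360° - 340° = 20° = π/9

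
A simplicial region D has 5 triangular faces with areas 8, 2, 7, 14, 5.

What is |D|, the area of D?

8 + 2 + 7 + 14 + 5 = 36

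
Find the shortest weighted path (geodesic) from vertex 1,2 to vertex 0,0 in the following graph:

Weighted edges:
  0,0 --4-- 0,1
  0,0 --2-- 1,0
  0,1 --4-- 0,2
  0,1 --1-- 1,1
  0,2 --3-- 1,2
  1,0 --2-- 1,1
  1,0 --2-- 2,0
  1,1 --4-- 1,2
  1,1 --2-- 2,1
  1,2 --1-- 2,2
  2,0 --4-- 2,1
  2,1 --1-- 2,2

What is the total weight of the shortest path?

Shortest path: 1,2 → 1,1 → 1,0 → 0,0, total weight = 8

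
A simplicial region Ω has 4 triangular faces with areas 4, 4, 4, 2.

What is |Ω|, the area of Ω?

4 + 4 + 4 + 2 = 14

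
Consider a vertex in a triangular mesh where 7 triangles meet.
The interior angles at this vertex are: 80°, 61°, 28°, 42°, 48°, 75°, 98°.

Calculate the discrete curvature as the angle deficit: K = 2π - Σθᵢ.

Sum of angles = 432°. K = 360° - 432° = -72° = -2π/5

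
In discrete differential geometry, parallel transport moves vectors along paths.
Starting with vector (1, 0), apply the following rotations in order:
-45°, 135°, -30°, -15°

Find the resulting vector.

Total rotation: (-45°) + 135° + (-30°) + (-15°) = 45°. Final vector: (0.7071, 0.7071)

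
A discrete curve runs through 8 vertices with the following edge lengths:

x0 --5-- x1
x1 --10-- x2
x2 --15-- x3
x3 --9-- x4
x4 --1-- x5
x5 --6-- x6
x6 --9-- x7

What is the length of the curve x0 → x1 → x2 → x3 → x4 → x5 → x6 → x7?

Arc length = 5 + 10 + 15 + 9 + 1 + 6 + 9 = 55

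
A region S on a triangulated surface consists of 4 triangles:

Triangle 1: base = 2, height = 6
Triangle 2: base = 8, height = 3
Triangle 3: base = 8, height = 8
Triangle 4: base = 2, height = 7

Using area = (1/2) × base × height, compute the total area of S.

(1/2)×2×6 + (1/2)×8×3 + (1/2)×8×8 + (1/2)×2×7 = 57.0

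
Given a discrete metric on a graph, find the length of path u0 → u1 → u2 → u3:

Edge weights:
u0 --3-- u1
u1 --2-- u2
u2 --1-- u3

Arc length = 3 + 2 + 1 = 6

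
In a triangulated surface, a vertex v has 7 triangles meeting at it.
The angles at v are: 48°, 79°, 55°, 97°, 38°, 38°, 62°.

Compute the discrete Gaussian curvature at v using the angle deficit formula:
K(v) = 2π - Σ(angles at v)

Sum of angles = 417°. K = 360° - 417° = -57° = -19π/60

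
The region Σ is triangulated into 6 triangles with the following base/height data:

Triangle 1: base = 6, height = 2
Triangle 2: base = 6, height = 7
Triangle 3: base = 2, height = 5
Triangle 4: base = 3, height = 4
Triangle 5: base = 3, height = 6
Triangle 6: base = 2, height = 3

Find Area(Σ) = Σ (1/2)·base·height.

(1/2)×6×2 + (1/2)×6×7 + (1/2)×2×5 + (1/2)×3×4 + (1/2)×3×6 + (1/2)×2×3 = 50.0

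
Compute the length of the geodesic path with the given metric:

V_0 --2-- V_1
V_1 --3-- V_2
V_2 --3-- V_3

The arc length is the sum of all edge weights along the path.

Arc length = 2 + 3 + 3 = 8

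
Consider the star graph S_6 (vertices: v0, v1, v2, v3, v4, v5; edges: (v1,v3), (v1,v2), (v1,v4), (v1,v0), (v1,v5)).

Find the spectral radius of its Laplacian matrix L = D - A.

The star S_6 is the complete bipartite graph K_{1,5} (one hub of degree 5, 5 leaves of degree 1). The Laplacian spectrum of K_{p,q} is 0, p (multiplicity q−1), q (multiplicity p−1), p+q. With p = 1, q = 5: 0 once, 1 with multiplicity 4, and 6 once. (Check: trace L = sum of degrees = 10 = 4·1 + 6.)
Laplacian eigenvalues: [0.0, 1.0, 1.0, 1.0, 1.0, 6.0]. Largest eigenvalue (spectral radius) = 6.0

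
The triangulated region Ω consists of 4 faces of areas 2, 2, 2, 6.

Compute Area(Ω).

2 + 2 + 2 + 6 = 12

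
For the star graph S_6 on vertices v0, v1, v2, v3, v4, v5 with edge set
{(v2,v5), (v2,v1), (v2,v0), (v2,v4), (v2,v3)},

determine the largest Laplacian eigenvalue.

The star S_6 is the complete bipartite graph K_{1,5} (one hub of degree 5, 5 leaves of degree 1). The Laplacian spectrum of K_{p,q} is 0, p (multiplicity q−1), q (multiplicity p−1), p+q. With p = 1, q = 5: 0 once, 1 with multiplicity 4, and 6 once. (Check: trace L = sum of degrees = 10 = 4·1 + 6.)
Laplacian eigenvalues: [0.0, 1.0, 1.0, 1.0, 1.0, 6.0]. Largest eigenvalue (spectral radius) = 6.0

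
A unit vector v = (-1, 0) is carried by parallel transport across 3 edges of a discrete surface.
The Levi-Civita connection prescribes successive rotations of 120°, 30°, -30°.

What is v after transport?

Total rotation: 120° + 30° + (-30°) = 120°. Final vector: (0.5000, -0.8660)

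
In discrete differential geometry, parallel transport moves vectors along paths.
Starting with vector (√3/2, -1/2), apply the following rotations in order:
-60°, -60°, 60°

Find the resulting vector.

Total rotation: (-60°) + (-60°) + 60° = -60°. Final vector: (0, -1)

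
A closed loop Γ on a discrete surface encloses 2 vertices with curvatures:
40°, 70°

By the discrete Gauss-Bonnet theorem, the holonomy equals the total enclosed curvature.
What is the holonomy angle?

Holonomy = total enclosed curvature = 40° + 70° = 110°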